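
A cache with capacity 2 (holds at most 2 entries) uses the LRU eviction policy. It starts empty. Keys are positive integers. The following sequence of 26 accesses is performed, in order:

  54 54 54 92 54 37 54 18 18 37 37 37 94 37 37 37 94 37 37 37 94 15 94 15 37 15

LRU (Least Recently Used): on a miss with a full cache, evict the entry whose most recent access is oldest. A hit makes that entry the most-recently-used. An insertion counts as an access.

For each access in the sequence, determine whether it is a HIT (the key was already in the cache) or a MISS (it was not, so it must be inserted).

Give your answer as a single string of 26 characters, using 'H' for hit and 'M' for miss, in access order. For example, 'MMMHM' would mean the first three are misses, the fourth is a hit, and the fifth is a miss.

Answer: MHHMHMHMHMHHMHHHHHHHHMHHMH

Derivation:
LRU simulation (capacity=2):
  1. access 54: MISS. Cache (LRU->MRU): [54]
  2. access 54: HIT. Cache (LRU->MRU): [54]
  3. access 54: HIT. Cache (LRU->MRU): [54]
  4. access 92: MISS. Cache (LRU->MRU): [54 92]
  5. access 54: HIT. Cache (LRU->MRU): [92 54]
  6. access 37: MISS, evict 92. Cache (LRU->MRU): [54 37]
  7. access 54: HIT. Cache (LRU->MRU): [37 54]
  8. access 18: MISS, evict 37. Cache (LRU->MRU): [54 18]
  9. access 18: HIT. Cache (LRU->MRU): [54 18]
  10. access 37: MISS, evict 54. Cache (LRU->MRU): [18 37]
  11. access 37: HIT. Cache (LRU->MRU): [18 37]
  12. access 37: HIT. Cache (LRU->MRU): [18 37]
  13. access 94: MISS, evict 18. Cache (LRU->MRU): [37 94]
  14. access 37: HIT. Cache (LRU->MRU): [94 37]
  15. access 37: HIT. Cache (LRU->MRU): [94 37]
  16. access 37: HIT. Cache (LRU->MRU): [94 37]
  17. access 94: HIT. Cache (LRU->MRU): [37 94]
  18. access 37: HIT. Cache (LRU->MRU): [94 37]
  19. access 37: HIT. Cache (LRU->MRU): [94 37]
  20. access 37: HIT. Cache (LRU->MRU): [94 37]
  21. access 94: HIT. Cache (LRU->MRU): [37 94]
  22. access 15: MISS, evict 37. Cache (LRU->MRU): [94 15]
  23. access 94: HIT. Cache (LRU->MRU): [15 94]
  24. access 15: HIT. Cache (LRU->MRU): [94 15]
  25. access 37: MISS, evict 94. Cache (LRU->MRU): [15 37]
  26. access 15: HIT. Cache (LRU->MRU): [37 15]
Total: 18 hits, 8 misses, 6 evictions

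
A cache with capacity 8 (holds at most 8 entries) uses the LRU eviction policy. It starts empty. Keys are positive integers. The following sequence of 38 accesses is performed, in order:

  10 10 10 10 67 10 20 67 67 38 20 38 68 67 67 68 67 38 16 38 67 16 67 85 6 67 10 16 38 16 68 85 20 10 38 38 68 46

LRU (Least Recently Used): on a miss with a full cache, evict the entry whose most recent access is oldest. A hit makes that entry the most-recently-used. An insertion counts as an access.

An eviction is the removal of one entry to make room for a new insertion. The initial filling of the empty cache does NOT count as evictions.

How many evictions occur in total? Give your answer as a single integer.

LRU simulation (capacity=8):
  1. access 10: MISS. Cache (LRU->MRU): [10]
  2. access 10: HIT. Cache (LRU->MRU): [10]
  3. access 10: HIT. Cache (LRU->MRU): [10]
  4. access 10: HIT. Cache (LRU->MRU): [10]
  5. access 67: MISS. Cache (LRU->MRU): [10 67]
  6. access 10: HIT. Cache (LRU->MRU): [67 10]
  7. access 20: MISS. Cache (LRU->MRU): [67 10 20]
  8. access 67: HIT. Cache (LRU->MRU): [10 20 67]
  9. access 67: HIT. Cache (LRU->MRU): [10 20 67]
  10. access 38: MISS. Cache (LRU->MRU): [10 20 67 38]
  11. access 20: HIT. Cache (LRU->MRU): [10 67 38 20]
  12. access 38: HIT. Cache (LRU->MRU): [10 67 20 38]
  13. access 68: MISS. Cache (LRU->MRU): [10 67 20 38 68]
  14. access 67: HIT. Cache (LRU->MRU): [10 20 38 68 67]
  15. access 67: HIT. Cache (LRU->MRU): [10 20 38 68 67]
  16. access 68: HIT. Cache (LRU->MRU): [10 20 38 67 68]
  17. access 67: HIT. Cache (LRU->MRU): [10 20 38 68 67]
  18. access 38: HIT. Cache (LRU->MRU): [10 20 68 67 38]
  19. access 16: MISS. Cache (LRU->MRU): [10 20 68 67 38 16]
  20. access 38: HIT. Cache (LRU->MRU): [10 20 68 67 16 38]
  21. access 67: HIT. Cache (LRU->MRU): [10 20 68 16 38 67]
  22. access 16: HIT. Cache (LRU->MRU): [10 20 68 38 67 16]
  23. access 67: HIT. Cache (LRU->MRU): [10 20 68 38 16 67]
  24. access 85: MISS. Cache (LRU->MRU): [10 20 68 38 16 67 85]
  25. access 6: MISS. Cache (LRU->MRU): [10 20 68 38 16 67 85 6]
  26. access 67: HIT. Cache (LRU->MRU): [10 20 68 38 16 85 6 67]
  27. access 10: HIT. Cache (LRU->MRU): [20 68 38 16 85 6 67 10]
  28. access 16: HIT. Cache (LRU->MRU): [20 68 38 85 6 67 10 16]
  29. access 38: HIT. Cache (LRU->MRU): [20 68 85 6 67 10 16 38]
  30. access 16: HIT. Cache (LRU->MRU): [20 68 85 6 67 10 38 16]
  31. access 68: HIT. Cache (LRU->MRU): [20 85 6 67 10 38 16 68]
  32. access 85: HIT. Cache (LRU->MRU): [20 6 67 10 38 16 68 85]
  33. access 20: HIT. Cache (LRU->MRU): [6 67 10 38 16 68 85 20]
  34. access 10: HIT. Cache (LRU->MRU): [6 67 38 16 68 85 20 10]
  35. access 38: HIT. Cache (LRU->MRU): [6 67 16 68 85 20 10 38]
  36. access 38: HIT. Cache (LRU->MRU): [6 67 16 68 85 20 10 38]
  37. access 68: HIT. Cache (LRU->MRU): [6 67 16 85 20 10 38 68]
  38. access 46: MISS, evict 6. Cache (LRU->MRU): [67 16 85 20 10 38 68 46]
Total: 29 hits, 9 misses, 1 evictions

Answer: 1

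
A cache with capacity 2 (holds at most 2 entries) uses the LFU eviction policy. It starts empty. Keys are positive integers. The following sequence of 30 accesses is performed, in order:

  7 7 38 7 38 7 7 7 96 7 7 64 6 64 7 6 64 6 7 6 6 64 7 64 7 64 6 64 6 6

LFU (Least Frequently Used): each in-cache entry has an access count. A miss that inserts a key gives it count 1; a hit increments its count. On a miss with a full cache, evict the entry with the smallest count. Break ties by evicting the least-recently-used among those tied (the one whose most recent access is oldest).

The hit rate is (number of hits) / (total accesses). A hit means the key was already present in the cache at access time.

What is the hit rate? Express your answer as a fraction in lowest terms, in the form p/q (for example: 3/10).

LFU simulation (capacity=2):
  1. access 7: MISS. Cache: [7(c=1)]
  2. access 7: HIT, count now 2. Cache: [7(c=2)]
  3. access 38: MISS. Cache: [38(c=1) 7(c=2)]
  4. access 7: HIT, count now 3. Cache: [38(c=1) 7(c=3)]
  5. access 38: HIT, count now 2. Cache: [38(c=2) 7(c=3)]
  6. access 7: HIT, count now 4. Cache: [38(c=2) 7(c=4)]
  7. access 7: HIT, count now 5. Cache: [38(c=2) 7(c=5)]
  8. access 7: HIT, count now 6. Cache: [38(c=2) 7(c=6)]
  9. access 96: MISS, evict 38(c=2). Cache: [96(c=1) 7(c=6)]
  10. access 7: HIT, count now 7. Cache: [96(c=1) 7(c=7)]
  11. access 7: HIT, count now 8. Cache: [96(c=1) 7(c=8)]
  12. access 64: MISS, evict 96(c=1). Cache: [64(c=1) 7(c=8)]
  13. access 6: MISS, evict 64(c=1). Cache: [6(c=1) 7(c=8)]
  14. access 64: MISS, evict 6(c=1). Cache: [64(c=1) 7(c=8)]
  15. access 7: HIT, count now 9. Cache: [64(c=1) 7(c=9)]
  16. access 6: MISS, evict 64(c=1). Cache: [6(c=1) 7(c=9)]
  17. access 64: MISS, evict 6(c=1). Cache: [64(c=1) 7(c=9)]
  18. access 6: MISS, evict 64(c=1). Cache: [6(c=1) 7(c=9)]
  19. access 7: HIT, count now 10. Cache: [6(c=1) 7(c=10)]
  20. access 6: HIT, count now 2. Cache: [6(c=2) 7(c=10)]
  21. access 6: HIT, count now 3. Cache: [6(c=3) 7(c=10)]
  22. access 64: MISS, evict 6(c=3). Cache: [64(c=1) 7(c=10)]
  23. access 7: HIT, count now 11. Cache: [64(c=1) 7(c=11)]
  24. access 64: HIT, count now 2. Cache: [64(c=2) 7(c=11)]
  25. access 7: HIT, count now 12. Cache: [64(c=2) 7(c=12)]
  26. access 64: HIT, count now 3. Cache: [64(c=3) 7(c=12)]
  27. access 6: MISS, evict 64(c=3). Cache: [6(c=1) 7(c=12)]
  28. access 64: MISS, evict 6(c=1). Cache: [64(c=1) 7(c=12)]
  29. access 6: MISS, evict 64(c=1). Cache: [6(c=1) 7(c=12)]
  30. access 6: HIT, count now 2. Cache: [6(c=2) 7(c=12)]
Total: 17 hits, 13 misses, 11 evictions

Hit rate = 17/30

Answer: 17/30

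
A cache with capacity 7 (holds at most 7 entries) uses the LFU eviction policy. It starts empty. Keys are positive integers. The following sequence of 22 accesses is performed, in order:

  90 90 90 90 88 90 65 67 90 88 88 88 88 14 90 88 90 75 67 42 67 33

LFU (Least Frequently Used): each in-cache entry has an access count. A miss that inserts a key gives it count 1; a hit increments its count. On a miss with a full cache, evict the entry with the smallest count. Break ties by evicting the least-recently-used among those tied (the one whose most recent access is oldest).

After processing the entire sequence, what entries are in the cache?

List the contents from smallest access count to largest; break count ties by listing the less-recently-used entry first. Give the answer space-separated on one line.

Answer: 14 75 42 33 67 88 90

Derivation:
LFU simulation (capacity=7):
  1. access 90: MISS. Cache: [90(c=1)]
  2. access 90: HIT, count now 2. Cache: [90(c=2)]
  3. access 90: HIT, count now 3. Cache: [90(c=3)]
  4. access 90: HIT, count now 4. Cache: [90(c=4)]
  5. access 88: MISS. Cache: [88(c=1) 90(c=4)]
  6. access 90: HIT, count now 5. Cache: [88(c=1) 90(c=5)]
  7. access 65: MISS. Cache: [88(c=1) 65(c=1) 90(c=5)]
  8. access 67: MISS. Cache: [88(c=1) 65(c=1) 67(c=1) 90(c=5)]
  9. access 90: HIT, count now 6. Cache: [88(c=1) 65(c=1) 67(c=1) 90(c=6)]
  10. access 88: HIT, count now 2. Cache: [65(c=1) 67(c=1) 88(c=2) 90(c=6)]
  11. access 88: HIT, count now 3. Cache: [65(c=1) 67(c=1) 88(c=3) 90(c=6)]
  12. access 88: HIT, count now 4. Cache: [65(c=1) 67(c=1) 88(c=4) 90(c=6)]
  13. access 88: HIT, count now 5. Cache: [65(c=1) 67(c=1) 88(c=5) 90(c=6)]
  14. access 14: MISS. Cache: [65(c=1) 67(c=1) 14(c=1) 88(c=5) 90(c=6)]
  15. access 90: HIT, count now 7. Cache: [65(c=1) 67(c=1) 14(c=1) 88(c=5) 90(c=7)]
  16. access 88: HIT, count now 6. Cache: [65(c=1) 67(c=1) 14(c=1) 88(c=6) 90(c=7)]
  17. access 90: HIT, count now 8. Cache: [65(c=1) 67(c=1) 14(c=1) 88(c=6) 90(c=8)]
  18. access 75: MISS. Cache: [65(c=1) 67(c=1) 14(c=1) 75(c=1) 88(c=6) 90(c=8)]
  19. access 67: HIT, count now 2. Cache: [65(c=1) 14(c=1) 75(c=1) 67(c=2) 88(c=6) 90(c=8)]
  20. access 42: MISS. Cache: [65(c=1) 14(c=1) 75(c=1) 42(c=1) 67(c=2) 88(c=6) 90(c=8)]
  21. access 67: HIT, count now 3. Cache: [65(c=1) 14(c=1) 75(c=1) 42(c=1) 67(c=3) 88(c=6) 90(c=8)]
  22. access 33: MISS, evict 65(c=1). Cache: [14(c=1) 75(c=1) 42(c=1) 33(c=1) 67(c=3) 88(c=6) 90(c=8)]
Total: 14 hits, 8 misses, 1 evictions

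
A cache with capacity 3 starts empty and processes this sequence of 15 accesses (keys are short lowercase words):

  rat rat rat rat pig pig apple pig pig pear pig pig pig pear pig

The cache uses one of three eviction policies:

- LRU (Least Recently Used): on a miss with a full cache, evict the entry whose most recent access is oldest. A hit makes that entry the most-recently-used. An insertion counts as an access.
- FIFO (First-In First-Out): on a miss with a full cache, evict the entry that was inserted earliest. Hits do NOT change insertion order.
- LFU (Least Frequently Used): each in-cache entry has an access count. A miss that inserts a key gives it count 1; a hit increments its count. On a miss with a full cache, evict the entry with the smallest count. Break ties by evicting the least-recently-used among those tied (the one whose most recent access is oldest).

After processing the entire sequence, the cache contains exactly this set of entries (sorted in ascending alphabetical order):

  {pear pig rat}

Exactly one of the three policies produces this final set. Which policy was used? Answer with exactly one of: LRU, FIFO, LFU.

Answer: LFU

Derivation:
Simulating under each policy and comparing final sets:
  LRU: final set = {apple pear pig} -> differs
  FIFO: final set = {apple pear pig} -> differs
  LFU: final set = {pear pig rat} -> MATCHES target
Only LFU produces the target set.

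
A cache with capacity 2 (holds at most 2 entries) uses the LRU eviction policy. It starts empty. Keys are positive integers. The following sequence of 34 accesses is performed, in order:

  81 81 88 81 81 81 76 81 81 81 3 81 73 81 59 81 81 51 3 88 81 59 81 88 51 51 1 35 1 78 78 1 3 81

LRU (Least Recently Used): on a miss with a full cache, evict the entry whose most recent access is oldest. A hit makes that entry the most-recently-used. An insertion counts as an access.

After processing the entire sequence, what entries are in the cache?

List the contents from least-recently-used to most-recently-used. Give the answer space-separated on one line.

Answer: 3 81

Derivation:
LRU simulation (capacity=2):
  1. access 81: MISS. Cache (LRU->MRU): [81]
  2. access 81: HIT. Cache (LRU->MRU): [81]
  3. access 88: MISS. Cache (LRU->MRU): [81 88]
  4. access 81: HIT. Cache (LRU->MRU): [88 81]
  5. access 81: HIT. Cache (LRU->MRU): [88 81]
  6. access 81: HIT. Cache (LRU->MRU): [88 81]
  7. access 76: MISS, evict 88. Cache (LRU->MRU): [81 76]
  8. access 81: HIT. Cache (LRU->MRU): [76 81]
  9. access 81: HIT. Cache (LRU->MRU): [76 81]
  10. access 81: HIT. Cache (LRU->MRU): [76 81]
  11. access 3: MISS, evict 76. Cache (LRU->MRU): [81 3]
  12. access 81: HIT. Cache (LRU->MRU): [3 81]
  13. access 73: MISS, evict 3. Cache (LRU->MRU): [81 73]
  14. access 81: HIT. Cache (LRU->MRU): [73 81]
  15. access 59: MISS, evict 73. Cache (LRU->MRU): [81 59]
  16. access 81: HIT. Cache (LRU->MRU): [59 81]
  17. access 81: HIT. Cache (LRU->MRU): [59 81]
  18. access 51: MISS, evict 59. Cache (LRU->MRU): [81 51]
  19. access 3: MISS, evict 81. Cache (LRU->MRU): [51 3]
  20. access 88: MISS, evict 51. Cache (LRU->MRU): [3 88]
  21. access 81: MISS, evict 3. Cache (LRU->MRU): [88 81]
  22. access 59: MISS, evict 88. Cache (LRU->MRU): [81 59]
  23. access 81: HIT. Cache (LRU->MRU): [59 81]
  24. access 88: MISS, evict 59. Cache (LRU->MRU): [81 88]
  25. access 51: MISS, evict 81. Cache (LRU->MRU): [88 51]
  26. access 51: HIT. Cache (LRU->MRU): [88 51]
  27. access 1: MISS, evict 88. Cache (LRU->MRU): [51 1]
  28. access 35: MISS, evict 51. Cache (LRU->MRU): [1 35]
  29. access 1: HIT. Cache (LRU->MRU): [35 1]
  30. access 78: MISS, evict 35. Cache (LRU->MRU): [1 78]
  31. access 78: HIT. Cache (LRU->MRU): [1 78]
  32. access 1: HIT. Cache (LRU->MRU): [78 1]
  33. access 3: MISS, evict 78. Cache (LRU->MRU): [1 3]
  34. access 81: MISS, evict 1. Cache (LRU->MRU): [3 81]
Total: 16 hits, 18 misses, 16 evictions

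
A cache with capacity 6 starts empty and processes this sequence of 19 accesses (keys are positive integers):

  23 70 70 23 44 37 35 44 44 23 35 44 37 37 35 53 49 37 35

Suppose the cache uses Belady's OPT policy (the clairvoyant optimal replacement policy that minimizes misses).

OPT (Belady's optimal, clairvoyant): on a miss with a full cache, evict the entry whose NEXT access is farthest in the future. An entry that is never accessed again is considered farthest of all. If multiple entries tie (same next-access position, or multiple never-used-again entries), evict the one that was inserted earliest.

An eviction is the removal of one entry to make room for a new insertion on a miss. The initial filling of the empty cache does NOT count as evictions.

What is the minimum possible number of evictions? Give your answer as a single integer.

OPT (Belady) simulation (capacity=6):
  1. access 23: MISS. Cache: [23]
  2. access 70: MISS. Cache: [23 70]
  3. access 70: HIT. Next use of 70: never. Cache: [23 70]
  4. access 23: HIT. Next use of 23: step 10. Cache: [23 70]
  5. access 44: MISS. Cache: [23 70 44]
  6. access 37: MISS. Cache: [23 70 44 37]
  7. access 35: MISS. Cache: [23 70 44 37 35]
  8. access 44: HIT. Next use of 44: step 9. Cache: [23 70 44 37 35]
  9. access 44: HIT. Next use of 44: step 12. Cache: [23 70 44 37 35]
  10. access 23: HIT. Next use of 23: never. Cache: [23 70 44 37 35]
  11. access 35: HIT. Next use of 35: step 15. Cache: [23 70 44 37 35]
  12. access 44: HIT. Next use of 44: never. Cache: [23 70 44 37 35]
  13. access 37: HIT. Next use of 37: step 14. Cache: [23 70 44 37 35]
  14. access 37: HIT. Next use of 37: step 18. Cache: [23 70 44 37 35]
  15. access 35: HIT. Next use of 35: step 19. Cache: [23 70 44 37 35]
  16. access 53: MISS. Cache: [23 70 44 37 35 53]
  17. access 49: MISS, evict 23 (next use: never). Cache: [70 44 37 35 53 49]
  18. access 37: HIT. Next use of 37: never. Cache: [70 44 37 35 53 49]
  19. access 35: HIT. Next use of 35: never. Cache: [70 44 37 35 53 49]
Total: 12 hits, 7 misses, 1 evictions

Answer: 1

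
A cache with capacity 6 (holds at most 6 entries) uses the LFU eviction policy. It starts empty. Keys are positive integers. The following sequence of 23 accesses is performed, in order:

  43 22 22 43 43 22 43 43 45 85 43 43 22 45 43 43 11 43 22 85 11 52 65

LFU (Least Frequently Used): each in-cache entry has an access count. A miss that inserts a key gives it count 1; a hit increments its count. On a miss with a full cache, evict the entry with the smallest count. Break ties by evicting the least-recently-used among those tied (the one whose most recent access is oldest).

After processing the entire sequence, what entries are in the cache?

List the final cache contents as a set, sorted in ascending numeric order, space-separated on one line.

Answer: 11 22 43 45 65 85

Derivation:
LFU simulation (capacity=6):
  1. access 43: MISS. Cache: [43(c=1)]
  2. access 22: MISS. Cache: [43(c=1) 22(c=1)]
  3. access 22: HIT, count now 2. Cache: [43(c=1) 22(c=2)]
  4. access 43: HIT, count now 2. Cache: [22(c=2) 43(c=2)]
  5. access 43: HIT, count now 3. Cache: [22(c=2) 43(c=3)]
  6. access 22: HIT, count now 3. Cache: [43(c=3) 22(c=3)]
  7. access 43: HIT, count now 4. Cache: [22(c=3) 43(c=4)]
  8. access 43: HIT, count now 5. Cache: [22(c=3) 43(c=5)]
  9. access 45: MISS. Cache: [45(c=1) 22(c=3) 43(c=5)]
  10. access 85: MISS. Cache: [45(c=1) 85(c=1) 22(c=3) 43(c=5)]
  11. access 43: HIT, count now 6. Cache: [45(c=1) 85(c=1) 22(c=3) 43(c=6)]
  12. access 43: HIT, count now 7. Cache: [45(c=1) 85(c=1) 22(c=3) 43(c=7)]
  13. access 22: HIT, count now 4. Cache: [45(c=1) 85(c=1) 22(c=4) 43(c=7)]
  14. access 45: HIT, count now 2. Cache: [85(c=1) 45(c=2) 22(c=4) 43(c=7)]
  15. access 43: HIT, count now 8. Cache: [85(c=1) 45(c=2) 22(c=4) 43(c=8)]
  16. access 43: HIT, count now 9. Cache: [85(c=1) 45(c=2) 22(c=4) 43(c=9)]
  17. access 11: MISS. Cache: [85(c=1) 11(c=1) 45(c=2) 22(c=4) 43(c=9)]
  18. access 43: HIT, count now 10. Cache: [85(c=1) 11(c=1) 45(c=2) 22(c=4) 43(c=10)]
  19. access 22: HIT, count now 5. Cache: [85(c=1) 11(c=1) 45(c=2) 22(c=5) 43(c=10)]
  20. access 85: HIT, count now 2. Cache: [11(c=1) 45(c=2) 85(c=2) 22(c=5) 43(c=10)]
  21. access 11: HIT, count now 2. Cache: [45(c=2) 85(c=2) 11(c=2) 22(c=5) 43(c=10)]
  22. access 52: MISS. Cache: [52(c=1) 45(c=2) 85(c=2) 11(c=2) 22(c=5) 43(c=10)]
  23. access 65: MISS, evict 52(c=1). Cache: [65(c=1) 45(c=2) 85(c=2) 11(c=2) 22(c=5) 43(c=10)]
Total: 16 hits, 7 misses, 1 evictions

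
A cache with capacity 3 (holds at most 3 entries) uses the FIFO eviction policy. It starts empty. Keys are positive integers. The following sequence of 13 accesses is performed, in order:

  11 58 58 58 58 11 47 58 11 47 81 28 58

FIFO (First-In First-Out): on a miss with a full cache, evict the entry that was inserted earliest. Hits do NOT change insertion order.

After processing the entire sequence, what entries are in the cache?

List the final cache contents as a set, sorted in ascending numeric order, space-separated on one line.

FIFO simulation (capacity=3):
  1. access 11: MISS. Cache (old->new): [11]
  2. access 58: MISS. Cache (old->new): [11 58]
  3. access 58: HIT. Cache (old->new): [11 58]
  4. access 58: HIT. Cache (old->new): [11 58]
  5. access 58: HIT. Cache (old->new): [11 58]
  6. access 11: HIT. Cache (old->new): [11 58]
  7. access 47: MISS. Cache (old->new): [11 58 47]
  8. access 58: HIT. Cache (old->new): [11 58 47]
  9. access 11: HIT. Cache (old->new): [11 58 47]
  10. access 47: HIT. Cache (old->new): [11 58 47]
  11. access 81: MISS, evict 11. Cache (old->new): [58 47 81]
  12. access 28: MISS, evict 58. Cache (old->new): [47 81 28]
  13. access 58: MISS, evict 47. Cache (old->new): [81 28 58]
Total: 7 hits, 6 misses, 3 evictions

Answer: 28 58 81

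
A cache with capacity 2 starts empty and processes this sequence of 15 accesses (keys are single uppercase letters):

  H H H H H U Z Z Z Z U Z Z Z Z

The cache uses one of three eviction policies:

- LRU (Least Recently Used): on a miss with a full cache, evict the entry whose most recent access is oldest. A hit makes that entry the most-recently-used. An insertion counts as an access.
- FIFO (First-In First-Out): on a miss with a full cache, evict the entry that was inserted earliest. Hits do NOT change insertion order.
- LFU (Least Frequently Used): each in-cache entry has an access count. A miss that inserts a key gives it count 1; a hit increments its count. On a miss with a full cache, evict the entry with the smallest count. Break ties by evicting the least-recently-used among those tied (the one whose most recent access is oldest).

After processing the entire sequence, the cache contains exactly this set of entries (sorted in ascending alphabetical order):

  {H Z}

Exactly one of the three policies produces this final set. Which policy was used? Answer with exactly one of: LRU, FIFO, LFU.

Simulating under each policy and comparing final sets:
  LRU: final set = {U Z} -> differs
  FIFO: final set = {U Z} -> differs
  LFU: final set = {H Z} -> MATCHES target
Only LFU produces the target set.

Answer: LFU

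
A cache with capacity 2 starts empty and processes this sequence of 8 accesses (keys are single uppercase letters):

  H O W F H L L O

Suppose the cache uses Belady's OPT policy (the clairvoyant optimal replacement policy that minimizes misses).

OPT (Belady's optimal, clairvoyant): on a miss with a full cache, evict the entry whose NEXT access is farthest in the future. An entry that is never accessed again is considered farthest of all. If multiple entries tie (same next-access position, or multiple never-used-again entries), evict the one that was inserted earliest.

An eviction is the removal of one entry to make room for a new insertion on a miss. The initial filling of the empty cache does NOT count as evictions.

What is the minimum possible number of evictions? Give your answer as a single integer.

OPT (Belady) simulation (capacity=2):
  1. access H: MISS. Cache: [H]
  2. access O: MISS. Cache: [H O]
  3. access W: MISS, evict O (next use: step 8). Cache: [H W]
  4. access F: MISS, evict W (next use: never). Cache: [H F]
  5. access H: HIT. Next use of H: never. Cache: [H F]
  6. access L: MISS, evict H (next use: never). Cache: [F L]
  7. access L: HIT. Next use of L: never. Cache: [F L]
  8. access O: MISS, evict F (next use: never). Cache: [L O]
Total: 2 hits, 6 misses, 4 evictions

Answer: 4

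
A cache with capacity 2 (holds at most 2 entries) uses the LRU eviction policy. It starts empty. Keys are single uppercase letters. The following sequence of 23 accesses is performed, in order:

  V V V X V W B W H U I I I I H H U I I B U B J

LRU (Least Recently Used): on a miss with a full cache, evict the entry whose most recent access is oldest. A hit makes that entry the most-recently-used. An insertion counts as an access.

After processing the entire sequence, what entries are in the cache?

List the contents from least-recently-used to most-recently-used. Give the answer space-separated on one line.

Answer: B J

Derivation:
LRU simulation (capacity=2):
  1. access V: MISS. Cache (LRU->MRU): [V]
  2. access V: HIT. Cache (LRU->MRU): [V]
  3. access V: HIT. Cache (LRU->MRU): [V]
  4. access X: MISS. Cache (LRU->MRU): [V X]
  5. access V: HIT. Cache (LRU->MRU): [X V]
  6. access W: MISS, evict X. Cache (LRU->MRU): [V W]
  7. access B: MISS, evict V. Cache (LRU->MRU): [W B]
  8. access W: HIT. Cache (LRU->MRU): [B W]
  9. access H: MISS, evict B. Cache (LRU->MRU): [W H]
  10. access U: MISS, evict W. Cache (LRU->MRU): [H U]
  11. access I: MISS, evict H. Cache (LRU->MRU): [U I]
  12. access I: HIT. Cache (LRU->MRU): [U I]
  13. access I: HIT. Cache (LRU->MRU): [U I]
  14. access I: HIT. Cache (LRU->MRU): [U I]
  15. access H: MISS, evict U. Cache (LRU->MRU): [I H]
  16. access H: HIT. Cache (LRU->MRU): [I H]
  17. access U: MISS, evict I. Cache (LRU->MRU): [H U]
  18. access I: MISS, evict H. Cache (LRU->MRU): [U I]
  19. access I: HIT. Cache (LRU->MRU): [U I]
  20. access B: MISS, evict U. Cache (LRU->MRU): [I B]
  21. access U: MISS, evict I. Cache (LRU->MRU): [B U]
  22. access B: HIT. Cache (LRU->MRU): [U B]
  23. access J: MISS, evict U. Cache (LRU->MRU): [B J]
Total: 10 hits, 13 misses, 11 evictions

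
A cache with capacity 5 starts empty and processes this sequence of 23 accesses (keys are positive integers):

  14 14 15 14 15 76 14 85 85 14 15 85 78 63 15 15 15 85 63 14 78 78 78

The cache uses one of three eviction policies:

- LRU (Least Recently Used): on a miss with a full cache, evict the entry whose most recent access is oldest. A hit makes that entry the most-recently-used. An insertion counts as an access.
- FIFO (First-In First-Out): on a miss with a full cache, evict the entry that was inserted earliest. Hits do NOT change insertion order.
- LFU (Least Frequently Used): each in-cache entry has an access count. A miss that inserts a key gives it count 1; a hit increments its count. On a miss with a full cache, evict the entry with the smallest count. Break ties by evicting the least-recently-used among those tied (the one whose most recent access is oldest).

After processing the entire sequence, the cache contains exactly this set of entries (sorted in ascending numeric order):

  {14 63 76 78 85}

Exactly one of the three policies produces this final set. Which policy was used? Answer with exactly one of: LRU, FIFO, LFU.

Simulating under each policy and comparing final sets:
  LRU: final set = {14 15 63 78 85} -> differs
  FIFO: final set = {14 63 76 78 85} -> MATCHES target
  LFU: final set = {14 15 63 78 85} -> differs
Only FIFO produces the target set.

Answer: FIFO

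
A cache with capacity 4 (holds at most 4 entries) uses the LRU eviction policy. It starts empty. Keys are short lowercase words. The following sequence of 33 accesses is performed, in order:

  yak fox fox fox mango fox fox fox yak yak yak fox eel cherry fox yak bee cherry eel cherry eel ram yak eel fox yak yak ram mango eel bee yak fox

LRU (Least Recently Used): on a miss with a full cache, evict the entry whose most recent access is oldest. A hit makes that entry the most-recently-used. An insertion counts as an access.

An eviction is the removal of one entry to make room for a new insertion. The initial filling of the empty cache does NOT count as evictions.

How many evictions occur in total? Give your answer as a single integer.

LRU simulation (capacity=4):
  1. access yak: MISS. Cache (LRU->MRU): [yak]
  2. access fox: MISS. Cache (LRU->MRU): [yak fox]
  3. access fox: HIT. Cache (LRU->MRU): [yak fox]
  4. access fox: HIT. Cache (LRU->MRU): [yak fox]
  5. access mango: MISS. Cache (LRU->MRU): [yak fox mango]
  6. access fox: HIT. Cache (LRU->MRU): [yak mango fox]
  7. access fox: HIT. Cache (LRU->MRU): [yak mango fox]
  8. access fox: HIT. Cache (LRU->MRU): [yak mango fox]
  9. access yak: HIT. Cache (LRU->MRU): [mango fox yak]
  10. access yak: HIT. Cache (LRU->MRU): [mango fox yak]
  11. access yak: HIT. Cache (LRU->MRU): [mango fox yak]
  12. access fox: HIT. Cache (LRU->MRU): [mango yak fox]
  13. access eel: MISS. Cache (LRU->MRU): [mango yak fox eel]
  14. access cherry: MISS, evict mango. Cache (LRU->MRU): [yak fox eel cherry]
  15. access fox: HIT. Cache (LRU->MRU): [yak eel cherry fox]
  16. access yak: HIT. Cache (LRU->MRU): [eel cherry fox yak]
  17. access bee: MISS, evict eel. Cache (LRU->MRU): [cherry fox yak bee]
  18. access cherry: HIT. Cache (LRU->MRU): [fox yak bee cherry]
  19. access eel: MISS, evict fox. Cache (LRU->MRU): [yak bee cherry eel]
  20. access cherry: HIT. Cache (LRU->MRU): [yak bee eel cherry]
  21. access eel: HIT. Cache (LRU->MRU): [yak bee cherry eel]
  22. access ram: MISS, evict yak. Cache (LRU->MRU): [bee cherry eel ram]
  23. access yak: MISS, evict bee. Cache (LRU->MRU): [cherry eel ram yak]
  24. access eel: HIT. Cache (LRU->MRU): [cherry ram yak eel]
  25. access fox: MISS, evict cherry. Cache (LRU->MRU): [ram yak eel fox]
  26. access yak: HIT. Cache (LRU->MRU): [ram eel fox yak]
  27. access yak: HIT. Cache (LRU->MRU): [ram eel fox yak]
  28. access ram: HIT. Cache (LRU->MRU): [eel fox yak ram]
  29. access mango: MISS, evict eel. Cache (LRU->MRU): [fox yak ram mango]
  30. access eel: MISS, evict fox. Cache (LRU->MRU): [yak ram mango eel]
  31. access bee: MISS, evict yak. Cache (LRU->MRU): [ram mango eel bee]
  32. access yak: MISS, evict ram. Cache (LRU->MRU): [mango eel bee yak]
  33. access fox: MISS, evict mango. Cache (LRU->MRU): [eel bee yak fox]
Total: 18 hits, 15 misses, 11 evictions

Answer: 11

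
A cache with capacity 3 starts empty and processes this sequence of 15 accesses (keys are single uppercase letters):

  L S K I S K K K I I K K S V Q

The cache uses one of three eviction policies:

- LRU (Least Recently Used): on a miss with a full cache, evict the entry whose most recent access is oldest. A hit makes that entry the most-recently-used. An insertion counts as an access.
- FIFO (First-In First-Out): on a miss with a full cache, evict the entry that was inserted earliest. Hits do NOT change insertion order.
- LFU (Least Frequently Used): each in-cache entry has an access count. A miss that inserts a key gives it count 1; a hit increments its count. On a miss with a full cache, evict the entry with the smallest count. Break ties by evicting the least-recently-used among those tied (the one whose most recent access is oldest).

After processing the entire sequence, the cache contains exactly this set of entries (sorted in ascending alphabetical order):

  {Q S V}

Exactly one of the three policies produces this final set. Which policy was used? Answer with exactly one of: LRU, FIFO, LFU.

Simulating under each policy and comparing final sets:
  LRU: final set = {Q S V} -> MATCHES target
  FIFO: final set = {I Q V} -> differs
  LFU: final set = {K Q S} -> differs
Only LRU produces the target set.

Answer: LRU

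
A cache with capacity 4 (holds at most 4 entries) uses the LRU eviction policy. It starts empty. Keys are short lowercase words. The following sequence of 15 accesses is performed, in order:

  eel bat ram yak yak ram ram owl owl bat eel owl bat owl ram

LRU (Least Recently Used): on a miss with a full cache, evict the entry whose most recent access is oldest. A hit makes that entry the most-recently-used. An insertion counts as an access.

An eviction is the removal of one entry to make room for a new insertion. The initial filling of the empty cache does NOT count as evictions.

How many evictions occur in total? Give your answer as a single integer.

LRU simulation (capacity=4):
  1. access eel: MISS. Cache (LRU->MRU): [eel]
  2. access bat: MISS. Cache (LRU->MRU): [eel bat]
  3. access ram: MISS. Cache (LRU->MRU): [eel bat ram]
  4. access yak: MISS. Cache (LRU->MRU): [eel bat ram yak]
  5. access yak: HIT. Cache (LRU->MRU): [eel bat ram yak]
  6. access ram: HIT. Cache (LRU->MRU): [eel bat yak ram]
  7. access ram: HIT. Cache (LRU->MRU): [eel bat yak ram]
  8. access owl: MISS, evict eel. Cache (LRU->MRU): [bat yak ram owl]
  9. access owl: HIT. Cache (LRU->MRU): [bat yak ram owl]
  10. access bat: HIT. Cache (LRU->MRU): [yak ram owl bat]
  11. access eel: MISS, evict yak. Cache (LRU->MRU): [ram owl bat eel]
  12. access owl: HIT. Cache (LRU->MRU): [ram bat eel owl]
  13. access bat: HIT. Cache (LRU->MRU): [ram eel owl bat]
  14. access owl: HIT. Cache (LRU->MRU): [ram eel bat owl]
  15. access ram: HIT. Cache (LRU->MRU): [eel bat owl ram]
Total: 9 hits, 6 misses, 2 evictions

Answer: 2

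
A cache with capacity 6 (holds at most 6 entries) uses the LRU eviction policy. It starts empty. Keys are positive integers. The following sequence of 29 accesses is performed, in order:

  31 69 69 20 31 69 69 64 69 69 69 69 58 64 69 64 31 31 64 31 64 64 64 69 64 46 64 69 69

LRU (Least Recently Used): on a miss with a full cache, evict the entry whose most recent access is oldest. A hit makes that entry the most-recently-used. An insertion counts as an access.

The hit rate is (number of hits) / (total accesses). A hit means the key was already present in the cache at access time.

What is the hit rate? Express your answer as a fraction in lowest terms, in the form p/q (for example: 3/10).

LRU simulation (capacity=6):
  1. access 31: MISS. Cache (LRU->MRU): [31]
  2. access 69: MISS. Cache (LRU->MRU): [31 69]
  3. access 69: HIT. Cache (LRU->MRU): [31 69]
  4. access 20: MISS. Cache (LRU->MRU): [31 69 20]
  5. access 31: HIT. Cache (LRU->MRU): [69 20 31]
  6. access 69: HIT. Cache (LRU->MRU): [20 31 69]
  7. access 69: HIT. Cache (LRU->MRU): [20 31 69]
  8. access 64: MISS. Cache (LRU->MRU): [20 31 69 64]
  9. access 69: HIT. Cache (LRU->MRU): [20 31 64 69]
  10. access 69: HIT. Cache (LRU->MRU): [20 31 64 69]
  11. access 69: HIT. Cache (LRU->MRU): [20 31 64 69]
  12. access 69: HIT. Cache (LRU->MRU): [20 31 64 69]
  13. access 58: MISS. Cache (LRU->MRU): [20 31 64 69 58]
  14. access 64: HIT. Cache (LRU->MRU): [20 31 69 58 64]
  15. access 69: HIT. Cache (LRU->MRU): [20 31 58 64 69]
  16. access 64: HIT. Cache (LRU->MRU): [20 31 58 69 64]
  17. access 31: HIT. Cache (LRU->MRU): [20 58 69 64 31]
  18. access 31: HIT. Cache (LRU->MRU): [20 58 69 64 31]
  19. access 64: HIT. Cache (LRU->MRU): [20 58 69 31 64]
  20. access 31: HIT. Cache (LRU->MRU): [20 58 69 64 31]
  21. access 64: HIT. Cache (LRU->MRU): [20 58 69 31 64]
  22. access 64: HIT. Cache (LRU->MRU): [20 58 69 31 64]
  23. access 64: HIT. Cache (LRU->MRU): [20 58 69 31 64]
  24. access 69: HIT. Cache (LRU->MRU): [20 58 31 64 69]
  25. access 64: HIT. Cache (LRU->MRU): [20 58 31 69 64]
  26. access 46: MISS. Cache (LRU->MRU): [20 58 31 69 64 46]
  27. access 64: HIT. Cache (LRU->MRU): [20 58 31 69 46 64]
  28. access 69: HIT. Cache (LRU->MRU): [20 58 31 46 64 69]
  29. access 69: HIT. Cache (LRU->MRU): [20 58 31 46 64 69]
Total: 23 hits, 6 misses, 0 evictions

Hit rate = 23/29

Answer: 23/29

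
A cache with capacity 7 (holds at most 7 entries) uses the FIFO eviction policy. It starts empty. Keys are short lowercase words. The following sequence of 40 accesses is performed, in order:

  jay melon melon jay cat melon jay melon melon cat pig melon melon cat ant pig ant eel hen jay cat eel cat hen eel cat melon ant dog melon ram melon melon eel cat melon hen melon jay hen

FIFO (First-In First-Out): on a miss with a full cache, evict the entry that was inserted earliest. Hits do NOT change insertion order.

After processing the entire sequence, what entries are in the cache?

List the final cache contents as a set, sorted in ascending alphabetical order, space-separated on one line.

FIFO simulation (capacity=7):
  1. access jay: MISS. Cache (old->new): [jay]
  2. access melon: MISS. Cache (old->new): [jay melon]
  3. access melon: HIT. Cache (old->new): [jay melon]
  4. access jay: HIT. Cache (old->new): [jay melon]
  5. access cat: MISS. Cache (old->new): [jay melon cat]
  6. access melon: HIT. Cache (old->new): [jay melon cat]
  7. access jay: HIT. Cache (old->new): [jay melon cat]
  8. access melon: HIT. Cache (old->new): [jay melon cat]
  9. access melon: HIT. Cache (old->new): [jay melon cat]
  10. access cat: HIT. Cache (old->new): [jay melon cat]
  11. access pig: MISS. Cache (old->new): [jay melon cat pig]
  12. access melon: HIT. Cache (old->new): [jay melon cat pig]
  13. access melon: HIT. Cache (old->new): [jay melon cat pig]
  14. access cat: HIT. Cache (old->new): [jay melon cat pig]
  15. access ant: MISS. Cache (old->new): [jay melon cat pig ant]
  16. access pig: HIT. Cache (old->new): [jay melon cat pig ant]
  17. access ant: HIT. Cache (old->new): [jay melon cat pig ant]
  18. access eel: MISS. Cache (old->new): [jay melon cat pig ant eel]
  19. access hen: MISS. Cache (old->new): [jay melon cat pig ant eel hen]
  20. access jay: HIT. Cache (old->new): [jay melon cat pig ant eel hen]
  21. access cat: HIT. Cache (old->new): [jay melon cat pig ant eel hen]
  22. access eel: HIT. Cache (old->new): [jay melon cat pig ant eel hen]
  23. access cat: HIT. Cache (old->new): [jay melon cat pig ant eel hen]
  24. access hen: HIT. Cache (old->new): [jay melon cat pig ant eel hen]
  25. access eel: HIT. Cache (old->new): [jay melon cat pig ant eel hen]
  26. access cat: HIT. Cache (old->new): [jay melon cat pig ant eel hen]
  27. access melon: HIT. Cache (old->new): [jay melon cat pig ant eel hen]
  28. access ant: HIT. Cache (old->new): [jay melon cat pig ant eel hen]
  29. access dog: MISS, evict jay. Cache (old->new): [melon cat pig ant eel hen dog]
  30. access melon: HIT. Cache (old->new): [melon cat pig ant eel hen dog]
  31. access ram: MISS, evict melon. Cache (old->new): [cat pig ant eel hen dog ram]
  32. access melon: MISS, evict cat. Cache (old->new): [pig ant eel hen dog ram melon]
  33. access melon: HIT. Cache (old->new): [pig ant eel hen dog ram melon]
  34. access eel: HIT. Cache (old->new): [pig ant eel hen dog ram melon]
  35. access cat: MISS, evict pig. Cache (old->new): [ant eel hen dog ram melon cat]
  36. access melon: HIT. Cache (old->new): [ant eel hen dog ram melon cat]
  37. access hen: HIT. Cache (old->new): [ant eel hen dog ram melon cat]
  38. access melon: HIT. Cache (old->new): [ant eel hen dog ram melon cat]
  39. access jay: MISS, evict ant. Cache (old->new): [eel hen dog ram melon cat jay]
  40. access hen: HIT. Cache (old->new): [eel hen dog ram melon cat jay]
Total: 28 hits, 12 misses, 5 evictions

Answer: cat dog eel hen jay melon ram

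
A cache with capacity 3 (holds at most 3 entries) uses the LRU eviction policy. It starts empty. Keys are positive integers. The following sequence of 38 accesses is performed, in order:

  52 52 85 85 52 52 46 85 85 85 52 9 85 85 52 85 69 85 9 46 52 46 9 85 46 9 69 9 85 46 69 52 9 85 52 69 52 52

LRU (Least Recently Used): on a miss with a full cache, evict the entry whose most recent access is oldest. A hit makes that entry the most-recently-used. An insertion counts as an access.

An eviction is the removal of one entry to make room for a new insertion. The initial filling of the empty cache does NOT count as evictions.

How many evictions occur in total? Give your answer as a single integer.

Answer: 14

Derivation:
LRU simulation (capacity=3):
  1. access 52: MISS. Cache (LRU->MRU): [52]
  2. access 52: HIT. Cache (LRU->MRU): [52]
  3. access 85: MISS. Cache (LRU->MRU): [52 85]
  4. access 85: HIT. Cache (LRU->MRU): [52 85]
  5. access 52: HIT. Cache (LRU->MRU): [85 52]
  6. access 52: HIT. Cache (LRU->MRU): [85 52]
  7. access 46: MISS. Cache (LRU->MRU): [85 52 46]
  8. access 85: HIT. Cache (LRU->MRU): [52 46 85]
  9. access 85: HIT. Cache (LRU->MRU): [52 46 85]
  10. access 85: HIT. Cache (LRU->MRU): [52 46 85]
  11. access 52: HIT. Cache (LRU->MRU): [46 85 52]
  12. access 9: MISS, evict 46. Cache (LRU->MRU): [85 52 9]
  13. access 85: HIT. Cache (LRU->MRU): [52 9 85]
  14. access 85: HIT. Cache (LRU->MRU): [52 9 85]
  15. access 52: HIT. Cache (LRU->MRU): [9 85 52]
  16. access 85: HIT. Cache (LRU->MRU): [9 52 85]
  17. access 69: MISS, evict 9. Cache (LRU->MRU): [52 85 69]
  18. access 85: HIT. Cache (LRU->MRU): [52 69 85]
  19. access 9: MISS, evict 52. Cache (LRU->MRU): [69 85 9]
  20. access 46: MISS, evict 69. Cache (LRU->MRU): [85 9 46]
  21. access 52: MISS, evict 85. Cache (LRU->MRU): [9 46 52]
  22. access 46: HIT. Cache (LRU->MRU): [9 52 46]
  23. access 9: HIT. Cache (LRU->MRU): [52 46 9]
  24. access 85: MISS, evict 52. Cache (LRU->MRU): [46 9 85]
  25. access 46: HIT. Cache (LRU->MRU): [9 85 46]
  26. access 9: HIT. Cache (LRU->MRU): [85 46 9]
  27. access 69: MISS, evict 85. Cache (LRU->MRU): [46 9 69]
  28. access 9: HIT. Cache (LRU->MRU): [46 69 9]
  29. access 85: MISS, evict 46. Cache (LRU->MRU): [69 9 85]
  30. access 46: MISS, evict 69. Cache (LRU->MRU): [9 85 46]
  31. access 69: MISS, evict 9. Cache (LRU->MRU): [85 46 69]
  32. access 52: MISS, evict 85. Cache (LRU->MRU): [46 69 52]
  33. access 9: MISS, evict 46. Cache (LRU->MRU): [69 52 9]
  34. access 85: MISS, evict 69. Cache (LRU->MRU): [52 9 85]
  35. access 52: HIT. Cache (LRU->MRU): [9 85 52]
  36. access 69: MISS, evict 9. Cache (LRU->MRU): [85 52 69]
  37. access 52: HIT. Cache (LRU->MRU): [85 69 52]
  38. access 52: HIT. Cache (LRU->MRU): [85 69 52]
Total: 21 hits, 17 misses, 14 evictions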